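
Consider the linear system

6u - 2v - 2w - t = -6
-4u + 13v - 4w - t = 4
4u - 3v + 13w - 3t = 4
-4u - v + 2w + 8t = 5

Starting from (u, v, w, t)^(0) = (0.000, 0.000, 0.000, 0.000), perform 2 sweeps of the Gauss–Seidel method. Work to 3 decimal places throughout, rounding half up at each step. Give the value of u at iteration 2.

Iteration 1:
  u = (-6 - (-2)·0.000 - (-2)·0.000 - (-1)·0.000) / (6) = -1.000
  v = (4 - (-4)·-1.000 - (-4)·0.000 - (-1)·0.000) / (13) = 0.000
  w = (4 - (4)·-1.000 - (-3)·0.000 - (-3)·0.000) / (13) = 0.615
  t = (5 - (-4)·-1.000 - (-1)·0.000 - (2)·0.615) / (8) = -0.029
Iteration 2:
  u = (-6 - (-2)·0.000 - (-2)·0.615 - (-1)·-0.029) / (6) = -0.800
  v = (4 - (-4)·-0.800 - (-4)·0.615 - (-1)·-0.029) / (13) = 0.249
  w = (4 - (4)·-0.800 - (-3)·0.249 - (-3)·-0.029) / (13) = 0.605
  t = (5 - (-4)·-0.800 - (-1)·0.249 - (2)·0.605) / (8) = 0.105

-0.800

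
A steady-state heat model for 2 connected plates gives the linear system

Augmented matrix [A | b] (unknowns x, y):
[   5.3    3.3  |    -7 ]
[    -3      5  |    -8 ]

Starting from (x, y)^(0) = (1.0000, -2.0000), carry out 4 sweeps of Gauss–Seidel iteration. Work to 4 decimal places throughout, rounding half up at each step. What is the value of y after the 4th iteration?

-1.7468

Iteration 1:
  x = (-7 - (3.3)·-2.0000) / (5.3) = -0.0755
  y = (-8 - (-3)·-0.0755) / (5) = -1.6453
Iteration 2:
  x = (-7 - (3.3)·-1.6453) / (5.3) = -0.2963
  y = (-8 - (-3)·-0.2963) / (5) = -1.7778
Iteration 3:
  x = (-7 - (3.3)·-1.7778) / (5.3) = -0.2138
  y = (-8 - (-3)·-0.2138) / (5) = -1.7283
Iteration 4:
  x = (-7 - (3.3)·-1.7283) / (5.3) = -0.2446
  y = (-8 - (-3)·-0.2446) / (5) = -1.7468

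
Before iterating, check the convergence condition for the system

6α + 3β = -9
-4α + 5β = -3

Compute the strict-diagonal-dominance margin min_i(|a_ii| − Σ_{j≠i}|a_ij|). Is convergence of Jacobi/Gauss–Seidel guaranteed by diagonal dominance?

1

row 1: |6| − (3) = 3
row 2: |5| − (4) = 1
minimum over rows = 1 → strictly diagonally dominant (convergence guaranteed)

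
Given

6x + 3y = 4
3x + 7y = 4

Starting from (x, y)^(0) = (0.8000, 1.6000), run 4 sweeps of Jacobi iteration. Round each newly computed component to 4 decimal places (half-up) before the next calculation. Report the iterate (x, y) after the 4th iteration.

Iteration 1:
  x = (4 - (3)·1.6000) / (6) = -0.1333
  y = (4 - (3)·0.8000) / (7) = 0.2286
Iteration 2:
  x = (4 - (3)·0.2286) / (6) = 0.5524
  y = (4 - (3)·-0.1333) / (7) = 0.6286
Iteration 3:
  x = (4 - (3)·0.6286) / (6) = 0.3524
  y = (4 - (3)·0.5524) / (7) = 0.3347
Iteration 4:
  x = (4 - (3)·0.3347) / (6) = 0.4993
  y = (4 - (3)·0.3524) / (7) = 0.4204

(0.4993, 0.4204)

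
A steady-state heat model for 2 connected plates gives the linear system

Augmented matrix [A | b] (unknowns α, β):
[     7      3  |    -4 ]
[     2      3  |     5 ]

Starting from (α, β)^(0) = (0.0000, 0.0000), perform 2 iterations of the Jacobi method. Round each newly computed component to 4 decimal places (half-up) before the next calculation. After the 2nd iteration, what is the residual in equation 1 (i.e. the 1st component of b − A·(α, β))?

-1.1429

Iteration 1:
  α = (-4 - (3)·0.0000) / (7) = -0.5714
  β = (5 - (2)·0.0000) / (3) = 1.6667
Iteration 2:
  α = (-4 - (3)·1.6667) / (7) = -1.2857
  β = (5 - (2)·-0.5714) / (3) = 2.0476
Residual b − A·x = (-1.1429, 1.4286)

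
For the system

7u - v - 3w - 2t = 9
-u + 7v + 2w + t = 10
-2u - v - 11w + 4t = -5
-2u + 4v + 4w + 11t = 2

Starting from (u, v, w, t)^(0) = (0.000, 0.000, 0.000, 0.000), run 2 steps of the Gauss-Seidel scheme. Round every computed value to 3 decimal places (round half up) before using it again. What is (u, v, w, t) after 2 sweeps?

(1.491, 1.649, -0.038, -0.133)

Iteration 1:
  u = (9 - (-1)·0.000 - (-3)·0.000 - (-2)·0.000) / (7) = 1.286
  v = (10 - (-1)·1.286 - (2)·0.000 - (1)·0.000) / (7) = 1.612
  w = (-5 - (-2)·1.286 - (-1)·1.612 - (4)·0.000) / (-11) = 0.074
  t = (2 - (-2)·1.286 - (4)·1.612 - (4)·0.074) / (11) = -0.197
Iteration 2:
  u = (9 - (-1)·1.612 - (-3)·0.074 - (-2)·-0.197) / (7) = 1.491
  v = (10 - (-1)·1.491 - (2)·0.074 - (1)·-0.197) / (7) = 1.649
  w = (-5 - (-2)·1.491 - (-1)·1.649 - (4)·-0.197) / (-11) = -0.038
  t = (2 - (-2)·1.491 - (4)·1.649 - (4)·-0.038) / (11) = -0.133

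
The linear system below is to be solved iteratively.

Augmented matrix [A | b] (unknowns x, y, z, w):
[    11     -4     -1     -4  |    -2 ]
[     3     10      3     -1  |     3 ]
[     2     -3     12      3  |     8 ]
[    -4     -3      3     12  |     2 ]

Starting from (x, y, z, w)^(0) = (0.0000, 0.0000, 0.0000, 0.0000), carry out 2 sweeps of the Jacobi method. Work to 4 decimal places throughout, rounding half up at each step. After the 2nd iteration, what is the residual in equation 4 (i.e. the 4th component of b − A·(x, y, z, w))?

Iteration 1:
  x = (-2 - (-4)·0.0000 - (-1)·0.0000 - (-4)·0.0000) / (11) = -0.1818
  y = (3 - (3)·0.0000 - (3)·0.0000 - (-1)·0.0000) / (10) = 0.3000
  z = (8 - (2)·0.0000 - (-3)·0.0000 - (3)·0.0000) / (12) = 0.6667
  w = (2 - (-4)·0.0000 - (-3)·0.0000 - (3)·0.0000) / (12) = 0.1667
Iteration 2:
  x = (-2 - (-4)·0.3000 - (-1)·0.6667 - (-4)·0.1667) / (11) = 0.0485
  y = (3 - (3)·-0.1818 - (3)·0.6667 - (-1)·0.1667) / (10) = 0.1712
  z = (8 - (2)·-0.1818 - (-3)·0.3000 - (3)·0.1667) / (12) = 0.7303
  w = (2 - (-4)·-0.1818 - (-3)·0.3000 - (3)·0.6667) / (12) = 0.0144
Residual b − A·x = (-1.0608, -1.0340, -0.3902, 0.3439)

0.3439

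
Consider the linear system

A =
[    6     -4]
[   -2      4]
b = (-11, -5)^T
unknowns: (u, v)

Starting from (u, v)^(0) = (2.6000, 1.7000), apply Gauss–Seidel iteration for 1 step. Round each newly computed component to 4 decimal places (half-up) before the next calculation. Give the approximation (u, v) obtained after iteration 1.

Iteration 1:
  u = (-11 - (-4)·1.7000) / (6) = -0.7000
  v = (-5 - (-2)·-0.7000) / (4) = -1.6000

(-0.7000, -1.6000)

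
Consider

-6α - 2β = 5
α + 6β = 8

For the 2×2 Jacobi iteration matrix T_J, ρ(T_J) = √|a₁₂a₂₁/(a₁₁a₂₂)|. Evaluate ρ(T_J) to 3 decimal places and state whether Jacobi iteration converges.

0.236

a₁₂a₂₁/(a₁₁a₂₂) = (-2)·(1) / ((-6)·(6)) = 0.055556
ρ = √|0.055556| = √0.055556 = 0.236
ρ < 1, so Jacobi converges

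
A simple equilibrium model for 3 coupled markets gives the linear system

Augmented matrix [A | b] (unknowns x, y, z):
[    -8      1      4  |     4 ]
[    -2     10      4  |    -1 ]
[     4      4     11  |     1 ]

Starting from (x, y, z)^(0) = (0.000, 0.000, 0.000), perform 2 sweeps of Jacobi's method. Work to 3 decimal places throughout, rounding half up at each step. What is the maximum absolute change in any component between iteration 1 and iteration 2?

0.218

Iteration 1:
  x = (4 - (1)·0.000 - (4)·0.000) / (-8) = -0.500
  y = (-1 - (-2)·0.000 - (4)·0.000) / (10) = -0.100
  z = (1 - (4)·0.000 - (4)·0.000) / (11) = 0.091
Iteration 2:
  x = (4 - (1)·-0.100 - (4)·0.091) / (-8) = -0.467
  y = (-1 - (-2)·-0.500 - (4)·0.091) / (10) = -0.236
  z = (1 - (4)·-0.500 - (4)·-0.100) / (11) = 0.309
Change: (0.033, -0.136, 0.218) → max |·| = 0.218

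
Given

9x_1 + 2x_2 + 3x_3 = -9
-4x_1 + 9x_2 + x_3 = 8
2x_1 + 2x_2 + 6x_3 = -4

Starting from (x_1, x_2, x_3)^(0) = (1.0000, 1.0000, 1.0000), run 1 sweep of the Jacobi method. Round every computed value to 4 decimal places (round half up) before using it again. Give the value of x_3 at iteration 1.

Iteration 1:
  x_1 = (-9 - (2)·1.0000 - (3)·1.0000) / (9) = -1.5556
  x_2 = (8 - (-4)·1.0000 - (1)·1.0000) / (9) = 1.2222
  x_3 = (-4 - (2)·1.0000 - (2)·1.0000) / (6) = -1.3333

-1.3333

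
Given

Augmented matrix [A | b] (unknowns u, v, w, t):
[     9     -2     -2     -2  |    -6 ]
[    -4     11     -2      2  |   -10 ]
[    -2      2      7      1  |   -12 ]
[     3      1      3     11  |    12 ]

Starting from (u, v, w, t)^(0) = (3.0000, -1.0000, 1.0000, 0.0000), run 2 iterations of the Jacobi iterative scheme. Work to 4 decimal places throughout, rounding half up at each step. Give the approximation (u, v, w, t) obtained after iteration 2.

Iteration 1:
  u = (-6 - (-2)·-1.0000 - (-2)·1.0000 - (-2)·0.0000) / (9) = -0.6667
  v = (-10 - (-4)·3.0000 - (-2)·1.0000 - (2)·0.0000) / (11) = 0.3636
  w = (-12 - (-2)·3.0000 - (2)·-1.0000 - (1)·0.0000) / (7) = -0.5714
  t = (12 - (3)·3.0000 - (1)·-1.0000 - (3)·1.0000) / (11) = 0.0909
Iteration 2:
  u = (-6 - (-2)·0.3636 - (-2)·-0.5714 - (-2)·0.0909) / (9) = -0.6926
  v = (-10 - (-4)·-0.6667 - (-2)·-0.5714 - (2)·0.0909) / (11) = -1.2719
  w = (-12 - (-2)·-0.6667 - (2)·0.3636 - (1)·0.0909) / (7) = -2.0216
  t = (12 - (3)·-0.6667 - (1)·0.3636 - (3)·-0.5714) / (11) = 1.3955

(-0.6926, -1.2719, -2.0216, 1.3955)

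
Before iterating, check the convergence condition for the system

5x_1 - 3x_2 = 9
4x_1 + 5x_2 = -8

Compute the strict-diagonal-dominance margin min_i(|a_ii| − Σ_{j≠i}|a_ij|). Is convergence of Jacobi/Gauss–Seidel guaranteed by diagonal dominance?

1

row 1: |5| − (3) = 2
row 2: |5| − (4) = 1
minimum over rows = 1 → strictly diagonally dominant (convergence guaranteed)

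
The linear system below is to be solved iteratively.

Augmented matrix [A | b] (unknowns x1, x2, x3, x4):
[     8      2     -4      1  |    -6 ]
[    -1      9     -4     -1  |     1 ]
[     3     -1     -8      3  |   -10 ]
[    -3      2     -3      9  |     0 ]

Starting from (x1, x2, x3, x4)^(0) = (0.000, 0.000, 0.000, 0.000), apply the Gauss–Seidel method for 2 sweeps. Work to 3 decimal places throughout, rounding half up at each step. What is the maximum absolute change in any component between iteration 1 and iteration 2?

Iteration 1:
  x1 = (-6 - (2)·0.000 - (-4)·0.000 - (1)·0.000) / (8) = -0.750
  x2 = (1 - (-1)·-0.750 - (-4)·0.000 - (-1)·0.000) / (9) = 0.028
  x3 = (-10 - (3)·-0.750 - (-1)·0.028 - (3)·0.000) / (-8) = 0.965
  x4 = (0 - (-3)·-0.750 - (2)·0.028 - (-3)·0.965) / (9) = 0.065
Iteration 2:
  x1 = (-6 - (2)·0.028 - (-4)·0.965 - (1)·0.065) / (8) = -0.283
  x2 = (1 - (-1)·-0.283 - (-4)·0.965 - (-1)·0.065) / (9) = 0.516
  x3 = (-10 - (3)·-0.283 - (-1)·0.516 - (3)·0.065) / (-8) = 1.104
  x4 = (0 - (-3)·-0.283 - (2)·0.516 - (-3)·1.104) / (9) = 0.159
Change: (0.467, 0.488, 0.139, 0.094) → max |·| = 0.488

0.488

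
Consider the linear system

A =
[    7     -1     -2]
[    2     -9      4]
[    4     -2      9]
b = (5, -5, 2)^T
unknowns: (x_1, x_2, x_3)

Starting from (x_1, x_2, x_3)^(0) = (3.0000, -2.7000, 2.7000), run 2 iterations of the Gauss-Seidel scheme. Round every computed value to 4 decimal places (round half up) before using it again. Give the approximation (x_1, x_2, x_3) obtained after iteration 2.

Iteration 1:
  x_1 = (5 - (-1)·-2.7000 - (-2)·2.7000) / (7) = 1.1000
  x_2 = (-5 - (2)·1.1000 - (4)·2.7000) / (-9) = 2.0000
  x_3 = (2 - (4)·1.1000 - (-2)·2.0000) / (9) = 0.1778
Iteration 2:
  x_1 = (5 - (-1)·2.0000 - (-2)·0.1778) / (7) = 1.0508
  x_2 = (-5 - (2)·1.0508 - (4)·0.1778) / (-9) = 0.8681
  x_3 = (2 - (4)·1.0508 - (-2)·0.8681) / (9) = -0.0519

(1.0508, 0.8681, -0.0519)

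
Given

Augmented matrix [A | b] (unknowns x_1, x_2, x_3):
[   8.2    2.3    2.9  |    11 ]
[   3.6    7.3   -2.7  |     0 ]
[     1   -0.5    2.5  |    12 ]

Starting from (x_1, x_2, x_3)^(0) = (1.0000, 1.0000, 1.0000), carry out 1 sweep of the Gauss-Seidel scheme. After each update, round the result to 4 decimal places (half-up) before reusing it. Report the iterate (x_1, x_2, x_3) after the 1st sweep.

(0.7073, 0.0211, 4.5213)

Iteration 1:
  x_1 = (11 - (2.3)·1.0000 - (2.9)·1.0000) / (8.2) = 0.7073
  x_2 = (0 - (3.6)·0.7073 - (-2.7)·1.0000) / (7.3) = 0.0211
  x_3 = (12 - (1)·0.7073 - (-0.5)·0.0211) / (2.5) = 4.5213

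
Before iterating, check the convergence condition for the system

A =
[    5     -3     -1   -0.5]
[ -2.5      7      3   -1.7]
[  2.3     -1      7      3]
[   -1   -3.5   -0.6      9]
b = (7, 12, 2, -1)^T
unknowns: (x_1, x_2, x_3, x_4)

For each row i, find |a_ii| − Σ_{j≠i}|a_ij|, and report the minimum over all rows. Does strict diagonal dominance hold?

row 1: |5| − (3+1+0.5) = 0.5
row 2: |7| − (2.5+3+1.7) = -0.2
row 3: |7| − (2.3+1+3) = 0.7
row 4: |9| − (1+3.5+0.6) = 3.9
minimum over rows = -0.2 → not strictly diagonally dominant

-0.2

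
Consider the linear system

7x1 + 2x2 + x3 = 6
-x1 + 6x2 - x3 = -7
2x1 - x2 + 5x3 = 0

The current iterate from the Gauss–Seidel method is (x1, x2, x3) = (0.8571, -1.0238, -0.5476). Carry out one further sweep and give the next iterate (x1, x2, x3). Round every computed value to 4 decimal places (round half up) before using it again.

One sweep:
  x1 = (6 - (2)·-1.0238 - (1)·-0.5476) / (7) = 1.2279
  x2 = (-7 - (-1)·1.2279 - (-1)·-0.5476) / (6) = -1.0533
  x3 = (0 - (2)·1.2279 - (-1)·-1.0533) / (5) = -0.7018

(1.2279, -1.0533, -0.7018)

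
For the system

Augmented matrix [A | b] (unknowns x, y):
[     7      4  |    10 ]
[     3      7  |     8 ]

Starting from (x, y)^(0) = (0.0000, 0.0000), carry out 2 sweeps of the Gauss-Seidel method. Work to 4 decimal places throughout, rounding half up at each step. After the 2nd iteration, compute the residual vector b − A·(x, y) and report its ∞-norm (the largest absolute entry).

Iteration 1:
  x = (10 - (4)·0.0000) / (7) = 1.4286
  y = (8 - (3)·1.4286) / (7) = 0.5306
Iteration 2:
  x = (10 - (4)·0.5306) / (7) = 1.1254
  y = (8 - (3)·1.1254) / (7) = 0.6605
Residual b − A·x = (-0.5198, 0.0003); ∞-norm = 0.5198

0.5198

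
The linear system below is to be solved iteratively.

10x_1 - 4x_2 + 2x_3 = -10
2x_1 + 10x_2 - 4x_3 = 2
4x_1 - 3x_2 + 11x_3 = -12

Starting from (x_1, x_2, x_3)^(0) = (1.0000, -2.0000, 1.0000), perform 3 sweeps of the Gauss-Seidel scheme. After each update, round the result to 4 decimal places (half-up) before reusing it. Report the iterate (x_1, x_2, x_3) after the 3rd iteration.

(-0.7274, 0.0243, -0.8198)

Iteration 1:
  x_1 = (-10 - (-4)·-2.0000 - (2)·1.0000) / (10) = -2.0000
  x_2 = (2 - (2)·-2.0000 - (-4)·1.0000) / (10) = 1.0000
  x_3 = (-12 - (4)·-2.0000 - (-3)·1.0000) / (11) = -0.0909
Iteration 2:
  x_1 = (-10 - (-4)·1.0000 - (2)·-0.0909) / (10) = -0.5818
  x_2 = (2 - (2)·-0.5818 - (-4)·-0.0909) / (10) = 0.2800
  x_3 = (-12 - (4)·-0.5818 - (-3)·0.2800) / (11) = -0.8030
Iteration 3:
  x_1 = (-10 - (-4)·0.2800 - (2)·-0.8030) / (10) = -0.7274
  x_2 = (2 - (2)·-0.7274 - (-4)·-0.8030) / (10) = 0.0243
  x_3 = (-12 - (4)·-0.7274 - (-3)·0.0243) / (11) = -0.8198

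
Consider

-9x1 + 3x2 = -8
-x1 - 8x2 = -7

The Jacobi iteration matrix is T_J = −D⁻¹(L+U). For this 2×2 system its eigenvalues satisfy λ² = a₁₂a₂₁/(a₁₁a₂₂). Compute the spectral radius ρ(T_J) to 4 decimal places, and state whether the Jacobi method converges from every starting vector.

a₁₂a₂₁/(a₁₁a₂₂) = (3)·(-1) / ((-9)·(-8)) = -0.041667
ρ = √|-0.041667| = √0.041667 = 0.2041
ρ < 1, so Jacobi converges

0.2041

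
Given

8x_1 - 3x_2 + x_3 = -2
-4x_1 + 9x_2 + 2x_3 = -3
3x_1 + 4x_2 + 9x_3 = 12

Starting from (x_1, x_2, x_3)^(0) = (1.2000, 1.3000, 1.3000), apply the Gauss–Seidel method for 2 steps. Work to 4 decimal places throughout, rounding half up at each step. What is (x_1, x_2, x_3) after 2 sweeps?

(-0.6671, -0.9787, 1.9907)

Iteration 1:
  x_1 = (-2 - (-3)·1.3000 - (1)·1.3000) / (8) = 0.0750
  x_2 = (-3 - (-4)·0.0750 - (2)·1.3000) / (9) = -0.5889
  x_3 = (12 - (3)·0.0750 - (4)·-0.5889) / (9) = 1.5701
Iteration 2:
  x_1 = (-2 - (-3)·-0.5889 - (1)·1.5701) / (8) = -0.6671
  x_2 = (-3 - (-4)·-0.6671 - (2)·1.5701) / (9) = -0.9787
  x_3 = (12 - (3)·-0.6671 - (4)·-0.9787) / (9) = 1.9907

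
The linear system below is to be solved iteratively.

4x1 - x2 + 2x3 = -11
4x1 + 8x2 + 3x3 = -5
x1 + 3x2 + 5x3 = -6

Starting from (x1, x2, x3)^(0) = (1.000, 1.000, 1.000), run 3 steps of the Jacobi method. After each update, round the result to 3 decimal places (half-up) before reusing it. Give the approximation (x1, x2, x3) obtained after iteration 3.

(-2.494, 0.325, -1.750)

Iteration 1:
  x1 = (-11 - (-1)·1.000 - (2)·1.000) / (4) = -3.000
  x2 = (-5 - (4)·1.000 - (3)·1.000) / (8) = -1.500
  x3 = (-6 - (1)·1.000 - (3)·1.000) / (5) = -2.000
Iteration 2:
  x1 = (-11 - (-1)·-1.500 - (2)·-2.000) / (4) = -2.125
  x2 = (-5 - (4)·-3.000 - (3)·-2.000) / (8) = 1.625
  x3 = (-6 - (1)·-3.000 - (3)·-1.500) / (5) = 0.300
Iteration 3:
  x1 = (-11 - (-1)·1.625 - (2)·0.300) / (4) = -2.494
  x2 = (-5 - (4)·-2.125 - (3)·0.300) / (8) = 0.325
  x3 = (-6 - (1)·-2.125 - (3)·1.625) / (5) = -1.750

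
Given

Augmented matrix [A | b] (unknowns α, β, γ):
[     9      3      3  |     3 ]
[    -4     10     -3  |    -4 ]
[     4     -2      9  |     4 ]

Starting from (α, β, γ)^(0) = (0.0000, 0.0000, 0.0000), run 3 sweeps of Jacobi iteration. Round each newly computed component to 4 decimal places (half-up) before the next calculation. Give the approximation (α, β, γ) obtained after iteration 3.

(0.3087, -0.2104, 0.2732)

Iteration 1:
  α = (3 - (3)·0.0000 - (3)·0.0000) / (9) = 0.3333
  β = (-4 - (-4)·0.0000 - (-3)·0.0000) / (10) = -0.4000
  γ = (4 - (4)·0.0000 - (-2)·0.0000) / (9) = 0.4444
Iteration 2:
  α = (3 - (3)·-0.4000 - (3)·0.4444) / (9) = 0.3185
  β = (-4 - (-4)·0.3333 - (-3)·0.4444) / (10) = -0.1334
  γ = (4 - (4)·0.3333 - (-2)·-0.4000) / (9) = 0.2074
Iteration 3:
  α = (3 - (3)·-0.1334 - (3)·0.2074) / (9) = 0.3087
  β = (-4 - (-4)·0.3185 - (-3)·0.2074) / (10) = -0.2104
  γ = (4 - (4)·0.3185 - (-2)·-0.1334) / (9) = 0.2732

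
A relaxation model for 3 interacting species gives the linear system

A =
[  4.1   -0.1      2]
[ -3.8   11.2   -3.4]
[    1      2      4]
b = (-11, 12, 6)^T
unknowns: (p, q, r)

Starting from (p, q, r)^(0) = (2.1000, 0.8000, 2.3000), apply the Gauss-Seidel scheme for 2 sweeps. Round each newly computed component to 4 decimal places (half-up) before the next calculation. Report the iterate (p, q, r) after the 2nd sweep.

(-3.7461, 0.4694, 2.2018)

Iteration 1:
  p = (-11 - (-0.1)·0.8000 - (2)·2.3000) / (4.1) = -3.7854
  q = (12 - (-3.8)·-3.7854 - (-3.4)·2.3000) / (11.2) = 0.4853
  r = (6 - (1)·-3.7854 - (2)·0.4853) / (4) = 2.2037
Iteration 2:
  p = (-11 - (-0.1)·0.4853 - (2)·2.2037) / (4.1) = -3.7461
  q = (12 - (-3.8)·-3.7461 - (-3.4)·2.2037) / (11.2) = 0.4694
  r = (6 - (1)·-3.7461 - (2)·0.4694) / (4) = 2.2018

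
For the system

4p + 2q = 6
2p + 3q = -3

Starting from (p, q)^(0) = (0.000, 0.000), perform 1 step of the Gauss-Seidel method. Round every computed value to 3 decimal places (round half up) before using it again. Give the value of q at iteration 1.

-2.000

Iteration 1:
  p = (6 - (2)·0.000) / (4) = 1.500
  q = (-3 - (2)·1.500) / (3) = -2.000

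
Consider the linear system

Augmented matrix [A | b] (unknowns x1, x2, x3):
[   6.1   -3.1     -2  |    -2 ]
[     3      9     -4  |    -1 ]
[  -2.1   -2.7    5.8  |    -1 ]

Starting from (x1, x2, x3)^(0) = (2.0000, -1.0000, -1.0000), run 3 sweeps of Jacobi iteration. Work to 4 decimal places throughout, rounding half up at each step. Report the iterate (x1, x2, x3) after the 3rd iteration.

(-0.5489, -0.3210, -0.3590)

Iteration 1:
  x1 = (-2 - (-3.1)·-1.0000 - (-2)·-1.0000) / (6.1) = -1.1639
  x2 = (-1 - (3)·2.0000 - (-4)·-1.0000) / (9) = -1.2222
  x3 = (-1 - (-2.1)·2.0000 - (-2.7)·-1.0000) / (5.8) = 0.0862
Iteration 2:
  x1 = (-2 - (-3.1)·-1.2222 - (-2)·0.0862) / (6.1) = -0.9207
  x2 = (-1 - (3)·-1.1639 - (-4)·0.0862) / (9) = 0.3152
  x3 = (-1 - (-2.1)·-1.1639 - (-2.7)·-1.2222) / (5.8) = -1.1628
Iteration 3:
  x1 = (-2 - (-3.1)·0.3152 - (-2)·-1.1628) / (6.1) = -0.5489
  x2 = (-1 - (3)·-0.9207 - (-4)·-1.1628) / (9) = -0.3210
  x3 = (-1 - (-2.1)·-0.9207 - (-2.7)·0.3152) / (5.8) = -0.3590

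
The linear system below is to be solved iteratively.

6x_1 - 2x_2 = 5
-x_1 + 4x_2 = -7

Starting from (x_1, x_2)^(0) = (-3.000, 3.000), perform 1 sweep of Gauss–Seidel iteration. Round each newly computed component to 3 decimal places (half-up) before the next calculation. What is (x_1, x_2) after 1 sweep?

(1.833, -1.292)

Iteration 1:
  x_1 = (5 - (-2)·3.000) / (6) = 1.833
  x_2 = (-7 - (-1)·1.833) / (4) = -1.292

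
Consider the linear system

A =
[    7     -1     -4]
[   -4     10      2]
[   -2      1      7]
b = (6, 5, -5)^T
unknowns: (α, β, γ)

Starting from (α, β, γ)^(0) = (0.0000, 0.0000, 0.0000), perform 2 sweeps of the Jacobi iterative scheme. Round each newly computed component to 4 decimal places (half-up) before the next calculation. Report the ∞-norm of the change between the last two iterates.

Iteration 1:
  α = (6 - (-1)·0.0000 - (-4)·0.0000) / (7) = 0.8571
  β = (5 - (-4)·0.0000 - (2)·0.0000) / (10) = 0.5000
  γ = (-5 - (-2)·0.0000 - (1)·0.0000) / (7) = -0.7143
Iteration 2:
  α = (6 - (-1)·0.5000 - (-4)·-0.7143) / (7) = 0.5204
  β = (5 - (-4)·0.8571 - (2)·-0.7143) / (10) = 0.9857
  γ = (-5 - (-2)·0.8571 - (1)·0.5000) / (7) = -0.5408
Change: (-0.3367, 0.4857, 0.1735) → max |·| = 0.4857

0.4857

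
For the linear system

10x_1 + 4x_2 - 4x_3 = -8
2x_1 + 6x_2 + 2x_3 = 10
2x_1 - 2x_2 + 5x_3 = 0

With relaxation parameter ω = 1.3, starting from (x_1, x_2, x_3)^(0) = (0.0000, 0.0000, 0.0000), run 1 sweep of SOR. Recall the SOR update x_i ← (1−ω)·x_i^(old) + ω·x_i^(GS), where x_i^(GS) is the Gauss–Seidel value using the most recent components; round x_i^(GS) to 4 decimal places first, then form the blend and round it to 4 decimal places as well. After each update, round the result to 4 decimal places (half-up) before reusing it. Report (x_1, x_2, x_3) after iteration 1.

Iteration 1:
  x_1: GS value = (-8 - (4)·0.0000 - (-4)·0.0000) / (10) = -0.8000;  x_1 ← (1−ω)·0.0000 + ω·-0.8000 = -1.0400
  x_2: GS value = (10 - (2)·-1.0400 - (2)·0.0000) / (6) = 2.0133;  x_2 ← (1−ω)·0.0000 + ω·2.0133 = 2.6173
  x_3: GS value = (0 - (2)·-1.0400 - (-2)·2.6173) / (5) = 1.4629;  x_3 ← (1−ω)·0.0000 + ω·1.4629 = 1.9018

(-1.0400, 2.6173, 1.9018)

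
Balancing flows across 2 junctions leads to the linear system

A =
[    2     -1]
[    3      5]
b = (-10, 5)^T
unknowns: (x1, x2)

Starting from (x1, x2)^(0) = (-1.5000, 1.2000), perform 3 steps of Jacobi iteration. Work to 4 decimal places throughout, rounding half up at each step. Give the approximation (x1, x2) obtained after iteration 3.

(-3.1800, 3.4300)

Iteration 1:
  x1 = (-10 - (-1)·1.2000) / (2) = -4.4000
  x2 = (5 - (3)·-1.5000) / (5) = 1.9000
Iteration 2:
  x1 = (-10 - (-1)·1.9000) / (2) = -4.0500
  x2 = (5 - (3)·-4.4000) / (5) = 3.6400
Iteration 3:
  x1 = (-10 - (-1)·3.6400) / (2) = -3.1800
  x2 = (5 - (3)·-4.0500) / (5) = 3.4300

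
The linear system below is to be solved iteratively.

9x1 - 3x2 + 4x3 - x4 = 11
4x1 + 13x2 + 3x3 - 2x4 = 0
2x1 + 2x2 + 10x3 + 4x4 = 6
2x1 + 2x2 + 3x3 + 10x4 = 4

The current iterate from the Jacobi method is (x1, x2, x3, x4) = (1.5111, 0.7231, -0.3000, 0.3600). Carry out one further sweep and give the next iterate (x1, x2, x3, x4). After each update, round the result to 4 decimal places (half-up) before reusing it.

(1.6366, -0.3403, 0.0092, 0.0432)

One sweep:
  x1 = (11 - (-3)·0.7231 - (4)·-0.3000 - (-1)·0.3600) / (9) = 1.6366
  x2 = (0 - (4)·1.5111 - (3)·-0.3000 - (-2)·0.3600) / (13) = -0.3403
  x3 = (6 - (2)·1.5111 - (2)·0.7231 - (4)·0.3600) / (10) = 0.0092
  x4 = (4 - (2)·1.5111 - (2)·0.7231 - (3)·-0.3000) / (10) = 0.0432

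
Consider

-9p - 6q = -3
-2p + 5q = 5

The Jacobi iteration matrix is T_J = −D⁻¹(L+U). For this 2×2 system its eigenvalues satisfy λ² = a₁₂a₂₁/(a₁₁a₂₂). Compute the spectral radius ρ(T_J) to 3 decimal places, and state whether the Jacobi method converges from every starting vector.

a₁₂a₂₁/(a₁₁a₂₂) = (-6)·(-2) / ((-9)·(5)) = -0.266667
ρ = √|-0.266667| = √0.266667 = 0.516
ρ < 1, so Jacobi converges

0.516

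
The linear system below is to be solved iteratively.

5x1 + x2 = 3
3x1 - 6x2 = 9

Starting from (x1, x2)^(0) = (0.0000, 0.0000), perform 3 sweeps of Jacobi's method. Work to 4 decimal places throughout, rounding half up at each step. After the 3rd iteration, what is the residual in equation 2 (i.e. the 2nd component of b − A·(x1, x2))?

Iteration 1:
  x1 = (3 - (1)·0.0000) / (5) = 0.6000
  x2 = (9 - (3)·0.0000) / (-6) = -1.5000
Iteration 2:
  x1 = (3 - (1)·-1.5000) / (5) = 0.9000
  x2 = (9 - (3)·0.6000) / (-6) = -1.2000
Iteration 3:
  x1 = (3 - (1)·-1.2000) / (5) = 0.8400
  x2 = (9 - (3)·0.9000) / (-6) = -1.0500
Residual b − A·x = (-0.1500, 0.1800)

0.1800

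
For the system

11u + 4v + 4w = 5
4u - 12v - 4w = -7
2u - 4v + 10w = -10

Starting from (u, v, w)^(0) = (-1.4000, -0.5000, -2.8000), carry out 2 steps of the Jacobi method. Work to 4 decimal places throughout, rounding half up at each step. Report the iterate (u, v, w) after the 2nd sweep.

(0.4073, 1.4415, -0.9109)

Iteration 1:
  u = (5 - (4)·-0.5000 - (4)·-2.8000) / (11) = 1.6545
  v = (-7 - (4)·-1.4000 - (-4)·-2.8000) / (-12) = 1.0500
  w = (-10 - (2)·-1.4000 - (-4)·-0.5000) / (10) = -0.9200
Iteration 2:
  u = (5 - (4)·1.0500 - (4)·-0.9200) / (11) = 0.4073
  v = (-7 - (4)·1.6545 - (-4)·-0.9200) / (-12) = 1.4415
  w = (-10 - (2)·1.6545 - (-4)·1.0500) / (10) = -0.9109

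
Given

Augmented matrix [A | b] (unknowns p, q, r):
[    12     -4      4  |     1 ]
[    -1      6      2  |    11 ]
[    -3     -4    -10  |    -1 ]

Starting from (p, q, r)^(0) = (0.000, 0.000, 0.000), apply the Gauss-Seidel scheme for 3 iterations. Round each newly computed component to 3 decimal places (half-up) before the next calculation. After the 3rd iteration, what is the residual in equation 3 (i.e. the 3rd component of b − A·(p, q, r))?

0.004

Iteration 1:
  p = (1 - (-4)·0.000 - (4)·0.000) / (12) = 0.083
  q = (11 - (-1)·0.083 - (2)·0.000) / (6) = 1.847
  r = (-1 - (-3)·0.083 - (-4)·1.847) / (-10) = -0.664
Iteration 2:
  p = (1 - (-4)·1.847 - (4)·-0.664) / (12) = 0.920
  q = (11 - (-1)·0.920 - (2)·-0.664) / (6) = 2.208
  r = (-1 - (-3)·0.920 - (-4)·2.208) / (-10) = -1.059
Iteration 3:
  p = (1 - (-4)·2.208 - (4)·-1.059) / (12) = 1.172
  q = (11 - (-1)·1.172 - (2)·-1.059) / (6) = 2.382
  r = (-1 - (-3)·1.172 - (-4)·2.382) / (-10) = -1.204
Residual b − A·x = (1.280, 0.288, 0.004)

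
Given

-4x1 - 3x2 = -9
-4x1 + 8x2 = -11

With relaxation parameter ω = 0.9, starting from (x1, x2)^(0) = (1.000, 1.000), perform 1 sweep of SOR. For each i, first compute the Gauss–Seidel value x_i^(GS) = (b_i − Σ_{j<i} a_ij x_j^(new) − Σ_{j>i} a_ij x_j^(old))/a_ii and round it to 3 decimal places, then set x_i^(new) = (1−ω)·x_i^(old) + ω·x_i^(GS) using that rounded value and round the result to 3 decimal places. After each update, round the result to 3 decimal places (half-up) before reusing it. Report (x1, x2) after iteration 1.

(1.450, -0.485)

Iteration 1:
  x1: GS value = (-9 - (-3)·1.000) / (-4) = 1.500;  x1 ← (1−ω)·1.000 + ω·1.500 = 1.450
  x2: GS value = (-11 - (-4)·1.450) / (8) = -0.650;  x2 ← (1−ω)·1.000 + ω·-0.650 = -0.485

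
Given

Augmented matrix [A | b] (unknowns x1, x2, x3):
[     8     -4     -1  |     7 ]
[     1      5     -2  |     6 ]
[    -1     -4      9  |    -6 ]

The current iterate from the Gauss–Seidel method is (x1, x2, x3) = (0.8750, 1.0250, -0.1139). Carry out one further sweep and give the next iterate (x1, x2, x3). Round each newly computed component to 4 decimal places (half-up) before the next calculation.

(1.3733, 0.8798, -0.1231)

One sweep:
  x1 = (7 - (-4)·1.0250 - (-1)·-0.1139) / (8) = 1.3733
  x2 = (6 - (1)·1.3733 - (-2)·-0.1139) / (5) = 0.8798
  x3 = (-6 - (-1)·1.3733 - (-4)·0.8798) / (9) = -0.1231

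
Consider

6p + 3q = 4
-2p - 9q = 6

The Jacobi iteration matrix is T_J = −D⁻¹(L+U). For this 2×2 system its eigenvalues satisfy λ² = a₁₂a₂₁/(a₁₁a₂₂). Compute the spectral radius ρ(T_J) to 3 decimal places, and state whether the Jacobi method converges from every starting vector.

0.333

a₁₂a₂₁/(a₁₁a₂₂) = (3)·(-2) / ((6)·(-9)) = 0.111111
ρ = √|0.111111| = √0.111111 = 0.333
ρ < 1, so Jacobi converges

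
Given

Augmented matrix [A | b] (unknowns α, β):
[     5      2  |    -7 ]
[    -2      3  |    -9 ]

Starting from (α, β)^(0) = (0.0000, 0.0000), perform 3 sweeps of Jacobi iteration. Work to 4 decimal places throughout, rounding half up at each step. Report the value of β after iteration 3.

Iteration 1:
  α = (-7 - (2)·0.0000) / (5) = -1.4000
  β = (-9 - (-2)·0.0000) / (3) = -3.0000
Iteration 2:
  α = (-7 - (2)·-3.0000) / (5) = -0.2000
  β = (-9 - (-2)·-1.4000) / (3) = -3.9333
Iteration 3:
  α = (-7 - (2)·-3.9333) / (5) = 0.1733
  β = (-9 - (-2)·-0.2000) / (3) = -3.1333

-3.1333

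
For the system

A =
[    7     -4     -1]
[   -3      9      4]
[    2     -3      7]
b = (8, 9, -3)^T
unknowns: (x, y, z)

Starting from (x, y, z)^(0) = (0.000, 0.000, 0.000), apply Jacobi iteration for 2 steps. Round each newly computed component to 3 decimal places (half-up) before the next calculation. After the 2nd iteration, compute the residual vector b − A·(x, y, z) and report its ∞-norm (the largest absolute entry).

2.390

Iteration 1:
  x = (8 - (-4)·0.000 - (-1)·0.000) / (7) = 1.143
  y = (9 - (-3)·0.000 - (4)·0.000) / (9) = 1.000
  z = (-3 - (2)·0.000 - (-3)·0.000) / (7) = -0.429
Iteration 2:
  x = (8 - (-4)·1.000 - (-1)·-0.429) / (7) = 1.653
  y = (9 - (-3)·1.143 - (4)·-0.429) / (9) = 1.572
  z = (-3 - (2)·1.143 - (-3)·1.000) / (7) = -0.327
Residual b − A·x = (2.390, 1.119, 0.699); ∞-norm = 2.390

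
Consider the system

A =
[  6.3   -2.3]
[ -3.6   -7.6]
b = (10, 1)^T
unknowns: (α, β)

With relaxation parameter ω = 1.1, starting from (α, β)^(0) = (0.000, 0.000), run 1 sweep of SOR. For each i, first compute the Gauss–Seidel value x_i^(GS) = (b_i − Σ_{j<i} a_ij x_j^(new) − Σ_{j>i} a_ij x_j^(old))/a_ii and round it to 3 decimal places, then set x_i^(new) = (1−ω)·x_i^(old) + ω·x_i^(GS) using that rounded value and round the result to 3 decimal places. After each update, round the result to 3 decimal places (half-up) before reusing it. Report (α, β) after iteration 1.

(1.746, -1.055)

Iteration 1:
  α: GS value = (10 - (-2.3)·0.000) / (6.3) = 1.587;  α ← (1−ω)·0.000 + ω·1.587 = 1.746
  β: GS value = (1 - (-3.6)·1.746) / (-7.6) = -0.959;  β ← (1−ω)·0.000 + ω·-0.959 = -1.055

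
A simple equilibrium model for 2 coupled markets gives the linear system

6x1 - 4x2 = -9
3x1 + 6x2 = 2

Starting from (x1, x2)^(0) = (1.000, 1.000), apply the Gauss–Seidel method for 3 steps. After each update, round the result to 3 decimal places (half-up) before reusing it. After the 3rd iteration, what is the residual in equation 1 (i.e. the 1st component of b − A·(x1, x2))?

-0.106

Iteration 1:
  x1 = (-9 - (-4)·1.000) / (6) = -0.833
  x2 = (2 - (3)·-0.833) / (6) = 0.750
Iteration 2:
  x1 = (-9 - (-4)·0.750) / (6) = -1.000
  x2 = (2 - (3)·-1.000) / (6) = 0.833
Iteration 3:
  x1 = (-9 - (-4)·0.833) / (6) = -0.945
  x2 = (2 - (3)·-0.945) / (6) = 0.806
Residual b − A·x = (-0.106, -0.001)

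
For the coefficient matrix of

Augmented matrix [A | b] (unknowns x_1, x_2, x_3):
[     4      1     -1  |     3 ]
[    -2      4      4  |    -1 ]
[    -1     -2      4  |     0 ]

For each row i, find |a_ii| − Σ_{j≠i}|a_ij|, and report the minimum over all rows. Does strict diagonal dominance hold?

row 1: |4| − (1+1) = 2
row 2: |4| − (2+4) = -2
row 3: |4| − (1+2) = 1
minimum over rows = -2 → not strictly diagonally dominant

-2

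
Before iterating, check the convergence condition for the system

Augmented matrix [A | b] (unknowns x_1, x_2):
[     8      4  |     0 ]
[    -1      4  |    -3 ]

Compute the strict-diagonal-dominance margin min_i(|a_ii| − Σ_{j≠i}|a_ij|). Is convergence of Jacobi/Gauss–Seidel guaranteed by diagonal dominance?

3

row 1: |8| − (4) = 4
row 2: |4| − (1) = 3
minimum over rows = 3 → strictly diagonally dominant (convergence guaranteed)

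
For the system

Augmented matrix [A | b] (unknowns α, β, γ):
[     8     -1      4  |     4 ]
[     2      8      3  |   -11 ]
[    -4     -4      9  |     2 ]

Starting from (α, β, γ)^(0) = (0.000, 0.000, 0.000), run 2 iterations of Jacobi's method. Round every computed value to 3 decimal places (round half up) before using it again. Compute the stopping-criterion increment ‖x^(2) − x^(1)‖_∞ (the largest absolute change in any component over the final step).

0.389

Iteration 1:
  α = (4 - (-1)·0.000 - (4)·0.000) / (8) = 0.500
  β = (-11 - (2)·0.000 - (3)·0.000) / (8) = -1.375
  γ = (2 - (-4)·0.000 - (-4)·0.000) / (9) = 0.222
Iteration 2:
  α = (4 - (-1)·-1.375 - (4)·0.222) / (8) = 0.217
  β = (-11 - (2)·0.500 - (3)·0.222) / (8) = -1.583
  γ = (2 - (-4)·0.500 - (-4)·-1.375) / (9) = -0.167
Change: (-0.283, -0.208, -0.389) → max |·| = 0.389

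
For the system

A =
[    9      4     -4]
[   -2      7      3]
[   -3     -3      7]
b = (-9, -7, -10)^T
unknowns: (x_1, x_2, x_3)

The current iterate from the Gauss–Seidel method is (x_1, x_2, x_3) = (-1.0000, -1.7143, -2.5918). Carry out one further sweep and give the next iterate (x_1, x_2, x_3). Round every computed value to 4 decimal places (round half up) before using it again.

(-1.3900, -0.2864, -2.1470)

One sweep:
  x_1 = (-9 - (4)·-1.7143 - (-4)·-2.5918) / (9) = -1.3900
  x_2 = (-7 - (-2)·-1.3900 - (3)·-2.5918) / (7) = -0.2864
  x_3 = (-10 - (-3)·-1.3900 - (-3)·-0.2864) / (7) = -2.1470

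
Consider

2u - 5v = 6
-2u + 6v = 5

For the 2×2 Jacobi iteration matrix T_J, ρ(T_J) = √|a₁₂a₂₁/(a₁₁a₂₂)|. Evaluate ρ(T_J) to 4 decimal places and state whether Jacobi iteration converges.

0.9129

a₁₂a₂₁/(a₁₁a₂₂) = (-5)·(-2) / ((2)·(6)) = 0.833333
ρ = √|0.833333| = √0.833333 = 0.9129
ρ < 1, so Jacobi converges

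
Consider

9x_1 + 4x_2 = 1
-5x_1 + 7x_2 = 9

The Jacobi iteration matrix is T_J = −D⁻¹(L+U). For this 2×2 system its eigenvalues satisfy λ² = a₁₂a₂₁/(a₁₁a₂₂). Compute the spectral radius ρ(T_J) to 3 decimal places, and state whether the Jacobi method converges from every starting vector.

a₁₂a₂₁/(a₁₁a₂₂) = (4)·(-5) / ((9)·(7)) = -0.317460
ρ = √|-0.317460| = √0.317460 = 0.563
ρ < 1, so Jacobi converges

0.563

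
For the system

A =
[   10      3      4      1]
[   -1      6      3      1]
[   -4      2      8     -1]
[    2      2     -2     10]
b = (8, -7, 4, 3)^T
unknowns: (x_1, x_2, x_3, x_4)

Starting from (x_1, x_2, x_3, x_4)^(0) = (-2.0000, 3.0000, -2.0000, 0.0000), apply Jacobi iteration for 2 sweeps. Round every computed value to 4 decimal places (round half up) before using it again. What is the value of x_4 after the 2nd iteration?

0.0100

Iteration 1:
  x_1 = (8 - (3)·3.0000 - (4)·-2.0000 - (1)·0.0000) / (10) = 0.7000
  x_2 = (-7 - (-1)·-2.0000 - (3)·-2.0000 - (1)·0.0000) / (6) = -0.5000
  x_3 = (4 - (-4)·-2.0000 - (2)·3.0000 - (-1)·0.0000) / (8) = -1.2500
  x_4 = (3 - (2)·-2.0000 - (2)·3.0000 - (-2)·-2.0000) / (10) = -0.3000
Iteration 2:
  x_1 = (8 - (3)·-0.5000 - (4)·-1.2500 - (1)·-0.3000) / (10) = 1.4800
  x_2 = (-7 - (-1)·0.7000 - (3)·-1.2500 - (1)·-0.3000) / (6) = -0.3750
  x_3 = (4 - (-4)·0.7000 - (2)·-0.5000 - (-1)·-0.3000) / (8) = 0.9375
  x_4 = (3 - (2)·0.7000 - (2)·-0.5000 - (-2)·-1.2500) / (10) = 0.0100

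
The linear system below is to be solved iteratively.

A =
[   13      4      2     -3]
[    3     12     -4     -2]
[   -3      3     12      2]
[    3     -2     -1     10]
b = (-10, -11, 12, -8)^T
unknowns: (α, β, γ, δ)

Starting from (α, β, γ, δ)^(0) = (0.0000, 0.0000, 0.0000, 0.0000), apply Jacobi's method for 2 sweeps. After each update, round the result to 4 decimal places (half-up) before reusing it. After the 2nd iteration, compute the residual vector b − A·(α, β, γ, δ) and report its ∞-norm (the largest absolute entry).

Iteration 1:
  α = (-10 - (4)·0.0000 - (2)·0.0000 - (-3)·0.0000) / (13) = -0.7692
  β = (-11 - (3)·0.0000 - (-4)·0.0000 - (-2)·0.0000) / (12) = -0.9167
  γ = (12 - (-3)·0.0000 - (3)·0.0000 - (2)·0.0000) / (12) = 1.0000
  δ = (-8 - (3)·0.0000 - (-2)·0.0000 - (-1)·0.0000) / (10) = -0.8000
Iteration 2:
  α = (-10 - (4)·-0.9167 - (2)·1.0000 - (-3)·-0.8000) / (13) = -0.8256
  β = (-11 - (3)·-0.7692 - (-4)·1.0000 - (-2)·-0.8000) / (12) = -0.5244
  γ = (12 - (-3)·-0.7692 - (3)·-0.9167 - (2)·-0.8000) / (12) = 1.1702
  δ = (-8 - (3)·-0.7692 - (-2)·-0.9167 - (-1)·1.0000) / (10) = -0.6526
Residual b − A·x = (-1.4678, 1.1452, -1.6408, 1.1242); ∞-norm = 1.6408

1.6408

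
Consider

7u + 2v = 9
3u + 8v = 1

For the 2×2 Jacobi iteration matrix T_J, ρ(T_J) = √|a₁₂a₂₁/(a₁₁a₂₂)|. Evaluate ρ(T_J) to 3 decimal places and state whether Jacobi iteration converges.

a₁₂a₂₁/(a₁₁a₂₂) = (2)·(3) / ((7)·(8)) = 0.107143
ρ = √|0.107143| = √0.107143 = 0.327
ρ < 1, so Jacobi converges

0.327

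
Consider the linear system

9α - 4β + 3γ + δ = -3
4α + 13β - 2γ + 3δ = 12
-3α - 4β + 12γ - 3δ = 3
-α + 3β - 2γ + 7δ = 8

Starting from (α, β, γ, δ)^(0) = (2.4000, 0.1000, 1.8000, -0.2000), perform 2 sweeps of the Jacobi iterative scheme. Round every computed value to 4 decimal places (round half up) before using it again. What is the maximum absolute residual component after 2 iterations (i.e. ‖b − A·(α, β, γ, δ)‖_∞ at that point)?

Iteration 1:
  α = (-3 - (-4)·0.1000 - (3)·1.8000 - (1)·-0.2000) / (9) = -0.8667
  β = (12 - (4)·2.4000 - (-2)·1.8000 - (3)·-0.2000) / (13) = 0.5077
  γ = (3 - (-3)·2.4000 - (-4)·0.1000 - (-3)·-0.2000) / (12) = 0.8333
  δ = (8 - (-1)·2.4000 - (3)·0.1000 - (-2)·1.8000) / (7) = 1.9571
Iteration 2:
  α = (-3 - (-4)·0.5077 - (3)·0.8333 - (1)·1.9571) / (9) = -0.6029
  β = (12 - (4)·-0.8667 - (-2)·0.8333 - (3)·1.9571) / (13) = 0.8663
  γ = (3 - (-3)·-0.8667 - (-4)·0.5077 - (-3)·1.9571) / (12) = 0.6918
  δ = (8 - (-1)·-0.8667 - (3)·0.5077 - (-2)·0.8333) / (7) = 1.0395
Residual b − A·x = (2.7764, 1.4148, -0.5266, -1.0947); ∞-norm = 2.7764

2.7764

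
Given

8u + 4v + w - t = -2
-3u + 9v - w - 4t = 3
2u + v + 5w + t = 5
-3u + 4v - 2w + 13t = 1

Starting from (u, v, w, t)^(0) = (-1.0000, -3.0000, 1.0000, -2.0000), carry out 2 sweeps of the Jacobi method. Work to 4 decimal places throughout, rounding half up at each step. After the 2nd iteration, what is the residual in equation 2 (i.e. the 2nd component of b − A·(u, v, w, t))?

-4.6837

Iteration 1:
  u = (-2 - (4)·-3.0000 - (1)·1.0000 - (-1)·-2.0000) / (8) = 0.8750
  v = (3 - (-3)·-1.0000 - (-1)·1.0000 - (-4)·-2.0000) / (9) = -0.7778
  w = (5 - (2)·-1.0000 - (1)·-3.0000 - (1)·-2.0000) / (5) = 2.4000
  t = (1 - (-3)·-1.0000 - (4)·-3.0000 - (-2)·1.0000) / (13) = 0.9231
Iteration 2:
  u = (-2 - (4)·-0.7778 - (1)·2.4000 - (-1)·0.9231) / (8) = -0.0457
  v = (3 - (-3)·0.8750 - (-1)·2.4000 - (-4)·0.9231) / (9) = 1.3019
  w = (5 - (2)·0.8750 - (1)·-0.7778 - (1)·0.9231) / (5) = 0.6209
  t = (1 - (-3)·0.8750 - (4)·-0.7778 - (-2)·2.4000) / (13) = 0.8874
Residual b − A·x = (-6.5755, -4.6837, -0.2024, -14.6391)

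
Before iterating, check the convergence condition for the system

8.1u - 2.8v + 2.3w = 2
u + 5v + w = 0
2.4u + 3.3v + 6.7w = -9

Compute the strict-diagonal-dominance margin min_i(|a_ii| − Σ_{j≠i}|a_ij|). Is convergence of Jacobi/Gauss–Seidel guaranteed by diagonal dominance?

row 1: |8.1| − (2.8+2.3) = 3
row 2: |5| − (1+1) = 3
row 3: |6.7| − (2.4+3.3) = 1
minimum over rows = 1 → strictly diagonally dominant (convergence guaranteed)

1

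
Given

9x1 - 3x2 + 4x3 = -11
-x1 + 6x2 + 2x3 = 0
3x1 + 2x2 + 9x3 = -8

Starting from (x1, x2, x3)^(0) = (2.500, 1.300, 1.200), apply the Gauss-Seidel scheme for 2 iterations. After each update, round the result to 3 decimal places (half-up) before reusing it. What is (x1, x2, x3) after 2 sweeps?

(-1.291, -0.112, -0.434)

Iteration 1:
  x1 = (-11 - (-3)·1.300 - (4)·1.200) / (9) = -1.322
  x2 = (0 - (-1)·-1.322 - (2)·1.200) / (6) = -0.620
  x3 = (-8 - (3)·-1.322 - (2)·-0.620) / (9) = -0.310
Iteration 2:
  x1 = (-11 - (-3)·-0.620 - (4)·-0.310) / (9) = -1.291
  x2 = (0 - (-1)·-1.291 - (2)·-0.310) / (6) = -0.112
  x3 = (-8 - (3)·-1.291 - (2)·-0.112) / (9) = -0.434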